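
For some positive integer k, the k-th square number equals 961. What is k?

We need n² = 961, so n = √961 = 31.
Check: 31² = 961. ✓

31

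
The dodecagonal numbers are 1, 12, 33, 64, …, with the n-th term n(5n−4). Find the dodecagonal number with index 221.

243321

221·(5·221 − 4) = 221·1101 = 243321.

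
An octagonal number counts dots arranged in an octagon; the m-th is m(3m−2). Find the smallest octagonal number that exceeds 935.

936

Solve n(3n−2) > 935 for integer n.
The largest n with value ≤ 935 is 17 (since 833 ≤ 935 < 936), so the first above is n = 18, value 936.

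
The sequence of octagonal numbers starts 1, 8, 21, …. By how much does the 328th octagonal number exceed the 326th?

328·(3·328 − 2) = 322096 and 326·(3·326 − 2) = 318176.
Difference: 322096 − 318176 = 3920.

3920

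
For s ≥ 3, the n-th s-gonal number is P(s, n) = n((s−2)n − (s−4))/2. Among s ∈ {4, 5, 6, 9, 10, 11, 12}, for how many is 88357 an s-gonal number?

s = 4: P(4, 297) = 88209 and P(4, 298) = 88804; 88357 is not s-gonal.
s = 5: P(5, 242) = 87725 and P(5, 243) = 88452; 88357 is not s-gonal.
s = 6: P(6, 210) = 87990 and P(6, 211) = 88831; 88357 is not s-gonal.
s = 9: P(9, 159) = 88086 and P(9, 160) = 89200; 88357 is not s-gonal.
s = 10: P(10, 149) = 88357. ✓
s = 11: P(11, 140) = 87710 and P(11, 141) = 88971; 88357 is not s-gonal.
s = 12: P(12, 133) = 87913 and P(12, 134) = 89244; 88357 is not s-gonal.
Hits: s ∈ {10} → 1.

1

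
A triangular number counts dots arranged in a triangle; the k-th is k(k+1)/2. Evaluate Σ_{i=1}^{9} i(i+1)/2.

Σ i(i+1)/2 = (Σi² + Σi) / 2 over i = 1..9.
Σi = 45 and Σi² = 285.
(1·285 + 1·45) / 2 = 330/2 = 165.

165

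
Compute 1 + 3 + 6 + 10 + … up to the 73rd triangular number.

67525

Σ i(i+1)/2 = (Σi² + Σi) / 2 over i = 1..73.
Σi = 2701 and Σi² = 132349.
(1·132349 + 1·2701) / 2 = 135050/2 = 67525.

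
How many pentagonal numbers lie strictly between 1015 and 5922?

36

The n-th pentagonal number is n(3n−1)/2.
Smallest index with value > 1015: n = 27 (giving 1080).
Largest index with value < 5922: n = 62 (giving 5735).
Indices 27 through 62: 36 terms.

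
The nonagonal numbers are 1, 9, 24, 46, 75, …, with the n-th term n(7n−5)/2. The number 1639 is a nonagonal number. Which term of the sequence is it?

Set n(7n−5)/2 = 1639, giving 7n² − 5n − 3278 = 0.
So n = (5 + 303) / 14 = 308/14 = 22.

22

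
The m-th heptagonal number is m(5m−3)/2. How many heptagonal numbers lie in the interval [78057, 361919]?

The n-th heptagonal number is n(5n−3)/2.
Smallest index with value ≥ 78057: n = 177 (giving 78057).
Largest index with value ≤ 361919: n = 380 (giving 360430).
Indices 177 through 380: 204 terms.

204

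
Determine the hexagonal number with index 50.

The 50th hexagonal number is n(2n−1) with n = 50.
50·(2·50 − 1) = 50·99 = 4950.

4950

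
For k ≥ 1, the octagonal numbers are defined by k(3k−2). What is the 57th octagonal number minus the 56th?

337

Consecutive octagonal numbers differ by 6n − 5: here 6·57 − 5 = 337.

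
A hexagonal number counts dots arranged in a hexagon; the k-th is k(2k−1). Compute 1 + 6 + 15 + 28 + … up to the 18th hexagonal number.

4047

Σ i(2i−1) = 2Σi² − Σi over i = 1..18.
Σi = 171 and Σi² = 2109.
2·2109 − 1·171 = 4047.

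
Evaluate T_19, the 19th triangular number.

19·20/2 = 380/2 = 190.

190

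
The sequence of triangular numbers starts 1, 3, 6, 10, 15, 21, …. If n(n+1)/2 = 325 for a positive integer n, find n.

Set n(n+1)/2 = 325, giving n² + n − 650 = 0.
So n = (-1 + 51) / 2 = 50/2 = 25.
Check: 25·26/2 = 325. ✓

25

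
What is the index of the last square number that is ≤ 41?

6

Solve n² ≤ 41 for integer n.
n = 6 gives 36 ≤ 41, while n = 7 gives 49 > 41; so the answer is index 6.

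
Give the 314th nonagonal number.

The 314th nonagonal number is n(7n−5)/2 with n = 314.
314·(7·314 − 5)/2 = 314·2193/2 = 344301.

344301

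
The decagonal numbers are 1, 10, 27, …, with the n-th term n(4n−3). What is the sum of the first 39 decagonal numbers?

Σ i(4i−3) = 4Σi² − 3Σi over i = 1..39.
Σi = 780 and Σi² = 20540.
4·20540 − 3·780 = 79820.

79820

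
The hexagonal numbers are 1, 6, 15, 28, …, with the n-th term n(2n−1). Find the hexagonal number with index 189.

The 189th hexagonal number is n(2n−1) with n = 189.
189·(2·189 − 1) = 189·377 = 71253.

71253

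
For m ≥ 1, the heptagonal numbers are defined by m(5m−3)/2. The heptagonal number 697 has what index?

Set n(5n−3)/2 = 697, giving 5n² − 3n − 1394 = 0.
The discriminant is 9 + 40·697 = 27889, and √27889 = 167.
So n = (3 + 167) / 10 = 170/10 = 17.

17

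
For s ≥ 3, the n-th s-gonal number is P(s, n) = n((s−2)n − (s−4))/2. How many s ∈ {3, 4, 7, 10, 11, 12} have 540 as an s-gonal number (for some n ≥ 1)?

s = 3: P(3, 32) = 528 and P(3, 33) = 561; 540 is not s-gonal.
s = 4: P(4, 23) = 529 and P(4, 24) = 576; 540 is not s-gonal.
s = 7: P(7, 15) = 540. ✓
s = 10: P(10, 12) = 540. ✓
s = 11: P(11, 11) = 506 and P(11, 12) = 606; 540 is not s-gonal.
s = 12: P(12, 10) = 460 and P(12, 11) = 561; 540 is not s-gonal.
Hits: s ∈ {7, 10} → 2.

2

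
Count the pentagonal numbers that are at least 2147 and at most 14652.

62

The n-th pentagonal number is n(3n−1)/2.
Smallest index with value ≥ 2147: n = 38 (giving 2147).
Largest index with value ≤ 14652: n = 99 (giving 14652).
Indices 38 through 99: 62 terms.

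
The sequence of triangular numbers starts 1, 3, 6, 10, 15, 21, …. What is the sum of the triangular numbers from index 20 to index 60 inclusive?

Σ i(i+1)/2 = (Σi² + Σi) / 2 over i = 20..60.
Σi = 1830 − 190 = 1640 and Σi² = 73810 − 2470 = 71340.
(1·71340 + 1·1640) / 2 = 72980/2 = 36490.

36490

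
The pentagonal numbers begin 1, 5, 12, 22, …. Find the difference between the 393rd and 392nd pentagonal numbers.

Consecutive pentagonal numbers differ by 3n − 2: here 3·393 − 2 = 1177.

1177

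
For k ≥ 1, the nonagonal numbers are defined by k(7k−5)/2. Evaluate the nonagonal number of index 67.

67·(7·67 − 5)/2 = 67·464/2 = 67·232 = 15544.

15544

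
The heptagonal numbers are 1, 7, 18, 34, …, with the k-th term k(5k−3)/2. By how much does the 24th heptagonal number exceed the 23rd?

Consecutive heptagonal numbers differ by 5n − 4: here 5·24 − 4 = 116.

116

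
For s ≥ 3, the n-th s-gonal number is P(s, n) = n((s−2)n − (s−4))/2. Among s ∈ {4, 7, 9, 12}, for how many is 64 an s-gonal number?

s = 4: P(4, 8) = 64. ✓
s = 7: P(7, 5) = 55 and P(7, 6) = 81; 64 is not s-gonal.
s = 9: P(9, 4) = 46 and P(9, 5) = 75; 64 is not s-gonal.
s = 12: P(12, 4) = 64. ✓
Hits: s ∈ {4, 12} → 2.

2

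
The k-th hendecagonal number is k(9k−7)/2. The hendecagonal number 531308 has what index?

Set n(9n−7)/2 = 531308, giving 9n² − 7n − 1062616 = 0.
So n = (7 + 6185) / 18 = 6192/18 = 344.

344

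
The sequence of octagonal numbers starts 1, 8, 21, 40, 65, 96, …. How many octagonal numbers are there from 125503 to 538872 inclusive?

220

The n-th octagonal number is n(3n−2).
Smallest index with value ≥ 125503: n = 205 (giving 125665).
Largest index with value ≤ 538872: n = 424 (giving 538480).
Indices 205 through 424: 220 terms.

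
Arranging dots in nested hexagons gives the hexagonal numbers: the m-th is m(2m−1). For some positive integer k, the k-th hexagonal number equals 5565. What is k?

Set n(2n−1) = 5565, giving 2n² − n − 5565 = 0.
So n = (1 + 211) / 4 = 212/4 = 53.

53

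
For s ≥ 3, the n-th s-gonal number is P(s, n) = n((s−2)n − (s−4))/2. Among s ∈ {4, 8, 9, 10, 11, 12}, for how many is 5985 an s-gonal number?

s = 4: P(4, 77) = 5929 and P(4, 78) = 6084; 5985 is not s-gonal.
s = 8: P(8, 45) = 5985. ✓
s = 9: P(9, 41) = 5781 and P(9, 42) = 6069; 5985 is not s-gonal.
s = 10: P(10, 39) = 5967 and P(10, 40) = 6280; 5985 is not s-gonal.
s = 11: P(11, 36) = 5706 and P(11, 37) = 6031; 5985 is not s-gonal.
s = 12: P(12, 35) = 5985. ✓
Hits: s ∈ {8, 12} → 2.

2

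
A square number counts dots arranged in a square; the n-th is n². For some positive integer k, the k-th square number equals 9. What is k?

We need n² = 9, so n = √9 = 3.

3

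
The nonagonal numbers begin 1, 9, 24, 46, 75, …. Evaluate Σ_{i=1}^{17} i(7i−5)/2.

Σ i(7i−5)/2 = (7Σi² − 5Σi) / 2 over i = 1..17.
Σi = 153 and Σi² = 1785.
(7·1785 − 5·153) / 2 = 11730/2 = 5865.

5865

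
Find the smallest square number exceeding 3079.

Solve n² > 3079 for integer n.
The largest n with value ≤ 3079 is 55 (since 3025 ≤ 3079 < 3136), so the first above is n = 56, value 3136.

3136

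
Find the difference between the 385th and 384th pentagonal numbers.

1153

Consecutive pentagonal numbers differ by 3n − 2: here 3·385 − 2 = 1153.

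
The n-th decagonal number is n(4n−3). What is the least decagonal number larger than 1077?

1105

Solve n(4n−3) > 1077 for integer n.
The largest n with value ≤ 1077 is 16 (since 976 ≤ 1077 < 1105), so the first above is n = 17, value 1105.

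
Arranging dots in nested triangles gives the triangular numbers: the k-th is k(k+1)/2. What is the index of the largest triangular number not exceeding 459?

29

Solve n(n+1)/2 ≤ 459 for integer n.
n = 29 gives 435 ≤ 459, while n = 30 gives 465 > 459; so the answer is index 29.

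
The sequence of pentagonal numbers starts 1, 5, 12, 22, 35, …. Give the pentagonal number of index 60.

5370

60·(3·60 − 1)/2 = 60·179/2 = 5370.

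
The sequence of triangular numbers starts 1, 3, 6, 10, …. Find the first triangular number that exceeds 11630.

Solve n(n+1)/2 > 11630 for integer n.
The largest n with value ≤ 11630 is 152 (since 11628 ≤ 11630 < 11781), so the first above is n = 153, value 11781.

11781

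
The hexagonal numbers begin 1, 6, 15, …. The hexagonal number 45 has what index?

Set n(2n−1) = 45, giving 2n² − n − 45 = 0.
The discriminant is 1 + 8·45 = 361, and √361 = 19.
So n = (1 + 19) / 4 = 20/4 = 5.
Check: 5·(2·5 − 1) = 45. ✓

5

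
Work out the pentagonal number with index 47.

The 47th pentagonal number is n(3n−1)/2 with n = 47.
47·(3·47 − 1)/2 = 47·140/2 = 47·70 = 3290.

3290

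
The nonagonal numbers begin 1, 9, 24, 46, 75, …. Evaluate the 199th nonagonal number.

138106

The 199th nonagonal number is n(7n−5)/2 with n = 199.
199·(7·199 − 5)/2 = 199·1388/2 = 199·694 = 138106.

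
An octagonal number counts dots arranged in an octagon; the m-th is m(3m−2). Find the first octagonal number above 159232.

Solve n(3n−2) > 159232 for integer n.
The largest n with value ≤ 159232 is 230 (since 158240 ≤ 159232 < 159621), so the first above is n = 231, value 159621.

159621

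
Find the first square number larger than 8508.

8649

Solve n² > 8508 for integer n.
The largest n with value ≤ 8508 is 92 (since 8464 ≤ 8508 < 8649), so the first above is n = 93, value 8649.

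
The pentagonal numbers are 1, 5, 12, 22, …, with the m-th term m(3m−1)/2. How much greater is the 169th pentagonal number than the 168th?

505

Consecutive pentagonal numbers differ by 3n − 2: here 3·169 − 2 = 505.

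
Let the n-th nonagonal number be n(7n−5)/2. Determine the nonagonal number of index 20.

1350

The 20th nonagonal number is n(7n−5)/2 with n = 20.
20·(7·20 − 5)/2 = 20·135/2 = 1350.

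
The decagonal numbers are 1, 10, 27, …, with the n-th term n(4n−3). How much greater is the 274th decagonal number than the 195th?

147967

274·(4·274 − 3) = 299482 and 195·(4·195 − 3) = 151515.
Difference: 299482 − 151515 = 147967.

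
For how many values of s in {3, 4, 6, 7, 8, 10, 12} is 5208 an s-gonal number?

1

s = 3: P(3, 101) = 5151 and P(3, 102) = 5253; 5208 is not s-gonal.
s = 4: P(4, 72) = 5184 and P(4, 73) = 5329; 5208 is not s-gonal.
s = 6: P(6, 51) = 5151 and P(6, 52) = 5356; 5208 is not s-gonal.
s = 7: P(7, 45) = 4995 and P(7, 46) = 5221; 5208 is not s-gonal.
s = 8: P(8, 42) = 5208. ✓
s = 10: P(10, 36) = 5076 and P(10, 37) = 5365; 5208 is not s-gonal.
s = 12: P(12, 32) = 4992 and P(12, 33) = 5313; 5208 is not s-gonal.
Hits: s ∈ {8} → 1.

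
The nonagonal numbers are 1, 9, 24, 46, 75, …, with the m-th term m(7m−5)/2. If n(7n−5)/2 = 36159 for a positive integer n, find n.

Set n(7n−5)/2 = 36159, giving 7n² − 5n − 72318 = 0.
So n = (5 + 1423) / 14 = 1428/14 = 102.
Check: 102·(7·102 − 5)/2 = 36159. ✓

102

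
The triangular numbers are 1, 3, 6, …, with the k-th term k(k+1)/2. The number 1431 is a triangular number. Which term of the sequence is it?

Set n(n+1)/2 = 1431, giving n² + n − 2862 = 0.
So n = (-1 + 107) / 2 = 106/2 = 53.
Check: 53·54/2 = 1431. ✓

53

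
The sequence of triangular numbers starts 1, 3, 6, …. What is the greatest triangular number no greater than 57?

Solve n(n+1)/2 ≤ 57 for integer n.
n = 10 gives 55 ≤ 57, while n = 11 gives 66 > 57; so the answer is 55.

55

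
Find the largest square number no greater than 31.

25

Solve n² ≤ 31 for integer n.
n = 5 gives 25 ≤ 31, while n = 6 gives 36 > 31; so the answer is 25.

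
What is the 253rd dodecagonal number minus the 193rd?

253·(5·253 − 4) = 319033 and 193·(5·193 − 4) = 185473.
Difference: 319033 − 185473 = 133560.

133560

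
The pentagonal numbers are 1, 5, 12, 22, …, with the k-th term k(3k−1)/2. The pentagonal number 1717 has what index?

Set n(3n−1)/2 = 1717, giving 3n² − n − 3434 = 0.
The discriminant is 1 + 24·1717 = 41209, and √41209 = 203.
So n = (1 + 203) / 6 = 204/6 = 34.
Check: 34·(3·34 − 1)/2 = 1717. ✓

34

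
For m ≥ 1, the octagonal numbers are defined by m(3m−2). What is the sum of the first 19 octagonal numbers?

Σ i(3i−2) = 3Σi² − 2Σi over i = 1..19.
Σi = 190 and Σi² = 2470.
3·2470 − 2·190 = 7030.

7030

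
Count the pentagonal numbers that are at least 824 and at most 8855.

The n-th pentagonal number is n(3n−1)/2.
Smallest index with value ≥ 824: n = 24 (giving 852).
Largest index with value ≤ 8855: n = 77 (giving 8855).
Indices 24 through 77: 54 terms.

54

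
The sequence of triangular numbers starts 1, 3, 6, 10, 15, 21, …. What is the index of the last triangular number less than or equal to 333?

Solve n(n+1)/2 ≤ 333 for integer n.
n = 25 gives 325 ≤ 333, while n = 26 gives 351 > 333; so the answer is index 25.

25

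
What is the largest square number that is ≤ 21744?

Solve n² ≤ 21744 for integer n.
n = 147 gives 21609 ≤ 21744, while n = 148 gives 21904 > 21744; so the answer is 21609.

21609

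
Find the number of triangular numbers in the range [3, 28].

6

The n-th triangular number is n(n+1)/2.
Smallest index with value ≥ 3: n = 2 (giving 3).
Largest index with value ≤ 28: n = 7 (giving 28).
Indices 2 through 7: 6 terms.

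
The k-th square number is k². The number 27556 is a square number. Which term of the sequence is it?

166

We need n² = 27556, so n = √27556 = 166.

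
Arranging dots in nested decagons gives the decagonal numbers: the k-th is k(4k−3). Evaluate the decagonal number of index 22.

1870

22·(4·22 − 3) = 22·85 = 1870.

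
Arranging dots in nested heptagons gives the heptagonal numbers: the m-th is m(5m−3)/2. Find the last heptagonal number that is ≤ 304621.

Solve n(5n−3)/2 ≤ 304621 for integer n.
n = 349 gives 303979 ≤ 304621, while n = 350 gives 305725 > 304621; so the answer is 303979.

303979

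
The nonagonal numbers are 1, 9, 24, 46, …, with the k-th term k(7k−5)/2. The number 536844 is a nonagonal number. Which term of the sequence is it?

Set n(7n−5)/2 = 536844, giving 7n² − 5n − 1073688 = 0.
The discriminant is 25 + 56·536844 = 30063289, and √30063289 = 5483.
So n = (5 + 5483) / 14 = 5488/14 = 392.
Check: 392·(7·392 − 5)/2 = 536844. ✓

392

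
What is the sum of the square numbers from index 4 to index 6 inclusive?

Σ_{i=4}^{6} i² = 91 − 14 = 77.

77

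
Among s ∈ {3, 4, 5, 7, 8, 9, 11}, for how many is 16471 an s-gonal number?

1

s = 3: P(3, 181) = 16471. ✓
s = 4: P(4, 128) = 16384 and P(4, 129) = 16641; 16471 is not s-gonal.
s = 5: P(5, 104) = 16172 and P(5, 105) = 16485; 16471 is not s-gonal.
s = 7: P(7, 81) = 16281 and P(7, 82) = 16687; 16471 is not s-gonal.
s = 8: P(8, 74) = 16280 and P(8, 75) = 16725; 16471 is not s-gonal.
s = 9: P(9, 68) = 16014 and P(9, 69) = 16491; 16471 is not s-gonal.
s = 11: P(11, 60) = 15990 and P(11, 61) = 16531; 16471 is not s-gonal.
Hits: s ∈ {3} → 1.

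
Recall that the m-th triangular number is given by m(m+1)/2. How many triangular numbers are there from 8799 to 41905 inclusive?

The n-th triangular number is n(n+1)/2.
Smallest index with value ≥ 8799: n = 133 (giving 8911).
Largest index with value ≤ 41905: n = 289 (giving 41905).
Indices 133 through 289: 157 terms.

157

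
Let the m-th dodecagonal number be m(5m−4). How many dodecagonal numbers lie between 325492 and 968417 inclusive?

185

The n-th dodecagonal number is n(5n−4).
Smallest index with value ≥ 325492: n = 256 (giving 326656).
Largest index with value ≤ 968417: n = 440 (giving 966240).
Indices 256 through 440: 185 terms.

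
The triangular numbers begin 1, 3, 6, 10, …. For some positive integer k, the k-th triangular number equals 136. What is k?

Set n(n+1)/2 = 136, giving n² + n − 272 = 0.
The discriminant is 1 + 8·136 = 1089, and √1089 = 33.
So n = (-1 + 33) / 2 = 32/2 = 16.
Check: 16·17/2 = 136. ✓

16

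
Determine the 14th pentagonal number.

287

The 14th pentagonal number is n(3n−1)/2 with n = 14.
14·(3·14 − 1)/2 = 14·41/2 = 287.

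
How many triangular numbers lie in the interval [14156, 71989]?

The n-th triangular number is n(n+1)/2.
Smallest index with value ≥ 14156: n = 168 (giving 14196).
Largest index with value ≤ 71989: n = 378 (giving 71631).
Indices 168 through 378: 211 terms.

211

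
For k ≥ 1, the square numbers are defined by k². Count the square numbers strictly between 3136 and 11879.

52

The n-th square number is n².
Smallest index with value > 3136: n = 57 (giving 3249).
Largest index with value < 11879: n = 108 (giving 11664).
Indices 57 through 108: 52 terms.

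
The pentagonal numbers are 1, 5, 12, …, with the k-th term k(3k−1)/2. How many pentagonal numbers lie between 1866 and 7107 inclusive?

The n-th pentagonal number is n(3n−1)/2.
Smallest index with value ≥ 1866: n = 36 (giving 1926).
Largest index with value ≤ 7107: n = 69 (giving 7107).
Indices 36 through 69: 34 terms.

34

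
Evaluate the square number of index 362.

131044

The 362nd square number is n² with n = 362.
362² = 131044.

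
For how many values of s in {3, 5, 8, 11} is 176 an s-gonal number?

2

s = 3: P(3, 18) = 171 and P(3, 19) = 190; 176 is not s-gonal.
s = 5: P(5, 11) = 176. ✓
s = 8: P(8, 8) = 176. ✓
s = 11: P(11, 6) = 141 and P(11, 7) = 196; 176 is not s-gonal.
Hits: s ∈ {5, 8} → 2.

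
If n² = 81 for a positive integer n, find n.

We need n² = 81, so n = √81 = 9.

9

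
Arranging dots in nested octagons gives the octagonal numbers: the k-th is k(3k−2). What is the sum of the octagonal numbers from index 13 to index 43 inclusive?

Σ i(3i−2) = 3Σi² − 2Σi over i = 13..43.
Σi = 946 − 78 = 868 and Σi² = 27434 − 650 = 26784.
3·26784 − 2·868 = 78616.

78616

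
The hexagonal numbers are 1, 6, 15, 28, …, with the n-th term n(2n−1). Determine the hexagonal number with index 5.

The 5th hexagonal number is n(2n−1) with n = 5.
5·(2·5 − 1) = 5·9 = 45.

45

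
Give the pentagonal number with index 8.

92

The 8th pentagonal number is n(3n−1)/2 with n = 8.
8·(3·8 − 1)/2 = 8·23/2 = 92.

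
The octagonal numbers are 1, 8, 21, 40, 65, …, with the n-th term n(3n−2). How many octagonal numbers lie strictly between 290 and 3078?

22

The n-th octagonal number is n(3n−2).
Smallest index with value > 290: n = 11 (giving 341).
Largest index with value < 3078: n = 32 (giving 3008).
Indices 11 through 32: 22 terms.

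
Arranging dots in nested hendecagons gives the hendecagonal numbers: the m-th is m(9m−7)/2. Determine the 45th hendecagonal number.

The 45th hendecagonal number is n(9n−7)/2 with n = 45.
45·(9·45 − 7)/2 = 45·398/2 = 45·199 = 8955.

8955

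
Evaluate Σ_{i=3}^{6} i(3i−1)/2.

120

Σ i(3i−1)/2 = (3Σi² − Σi) / 2 over i = 3..6.
Σi = 21 − 3 = 18 and Σi² = 91 − 5 = 86.
(3·86 − 1·18) / 2 = 240/2 = 120.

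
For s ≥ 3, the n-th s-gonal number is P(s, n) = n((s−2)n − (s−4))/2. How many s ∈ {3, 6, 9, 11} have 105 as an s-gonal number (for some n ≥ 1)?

1

s = 3: P(3, 14) = 105. ✓
s = 6: P(6, 7) = 91 and P(6, 8) = 120; 105 is not s-gonal.
s = 9: P(9, 5) = 75 and P(9, 6) = 111; 105 is not s-gonal.
s = 11: P(11, 5) = 95 and P(11, 6) = 141; 105 is not s-gonal.
Hits: s ∈ {3} → 1.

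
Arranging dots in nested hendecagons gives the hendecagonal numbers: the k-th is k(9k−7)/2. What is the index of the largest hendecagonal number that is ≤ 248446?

Solve n(9n−7)/2 ≤ 248446 for integer n.
n = 235 gives 247690 ≤ 248446, while n = 236 gives 249806 > 248446; so the answer is index 235.

235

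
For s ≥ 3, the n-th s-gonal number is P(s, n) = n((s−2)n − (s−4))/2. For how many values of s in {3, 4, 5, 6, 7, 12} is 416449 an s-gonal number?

s = 3: P(3, 912) = 416328 and P(3, 913) = 417241; 416449 is not s-gonal.
s = 4: P(4, 645) = 416025 and P(4, 646) = 417316; 416449 is not s-gonal.
s = 5: P(5, 527) = 416330 and P(5, 528) = 417912; 416449 is not s-gonal.
s = 6: P(6, 456) = 415416 and P(6, 457) = 417241; 416449 is not s-gonal.
s = 7: P(7, 408) = 415548 and P(7, 409) = 417589; 416449 is not s-gonal.
s = 12: P(12, 289) = 416449. ✓
Hits: s ∈ {12} → 1.

1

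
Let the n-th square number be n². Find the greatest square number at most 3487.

3481

Solve n² ≤ 3487 for integer n.
n = 59 gives 3481 ≤ 3487, while n = 60 gives 3600 > 3487; so the answer is 3481.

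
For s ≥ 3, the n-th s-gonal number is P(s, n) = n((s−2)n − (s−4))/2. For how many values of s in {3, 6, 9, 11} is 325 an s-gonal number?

3

s = 3: P(3, 25) = 325. ✓
s = 6: P(6, 13) = 325. ✓
s = 9: P(9, 10) = 325. ✓
s = 11: P(11, 8) = 260 and P(11, 9) = 333; 325 is not s-gonal.
Hits: s ∈ {3, 6, 9} → 3.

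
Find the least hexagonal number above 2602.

2701

Solve n(2n−1) > 2602 for integer n.
The largest n with value ≤ 2602 is 36 (since 2556 ≤ 2602 < 2701), so the first above is n = 37, value 2701.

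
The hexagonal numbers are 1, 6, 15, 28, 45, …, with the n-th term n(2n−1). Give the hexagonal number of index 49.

The 49th hexagonal number is n(2n−1) with n = 49.
49·(2·49 − 1) = 49·97 = 4753.

4753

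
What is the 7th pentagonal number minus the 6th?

Consecutive pentagonal numbers differ by 3n − 2: here 3·7 − 2 = 19.

19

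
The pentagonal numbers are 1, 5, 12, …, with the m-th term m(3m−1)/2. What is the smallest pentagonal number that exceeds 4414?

Solve n(3n−1)/2 > 4414 for integer n.
The largest n with value ≤ 4414 is 54 (since 4347 ≤ 4414 < 4510), so the first above is n = 55, value 4510.

4510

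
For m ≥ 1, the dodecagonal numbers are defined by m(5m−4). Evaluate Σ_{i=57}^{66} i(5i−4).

187065

Σ i(5i−4) = 5Σi² − 4Σi over i = 57..66.
Σi = 2211 − 1596 = 615 and Σi² = 98021 − 60116 = 37905.
5·37905 − 4·615 = 187065.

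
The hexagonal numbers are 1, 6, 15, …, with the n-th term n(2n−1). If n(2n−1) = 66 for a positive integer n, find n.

6

Set n(2n−1) = 66, giving 2n² − n − 66 = 0.
The discriminant is 1 + 8·66 = 529, and √529 = 23.
So n = (1 + 23) / 4 = 24/4 = 6.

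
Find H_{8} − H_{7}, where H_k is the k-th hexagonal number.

Consecutive hexagonal numbers differ by 4n − 3: here 4·8 − 3 = 29.

29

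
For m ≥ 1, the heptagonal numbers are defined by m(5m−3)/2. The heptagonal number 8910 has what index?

Set n(5n−3)/2 = 8910, giving 5n² − 3n − 17820 = 0.
The discriminant is 9 + 40·8910 = 356409, and √356409 = 597.
So n = (3 + 597) / 10 = 600/10 = 60.

60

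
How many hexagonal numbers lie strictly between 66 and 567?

11

The n-th hexagonal number is n(2n−1).
Smallest index with value > 66: n = 7 (giving 91).
Largest index with value < 567: n = 17 (giving 561).
Indices 7 through 17: 11 terms.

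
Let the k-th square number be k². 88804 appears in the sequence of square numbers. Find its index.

298

We need n² = 88804, so n = √88804 = 298.
Check: 298² = 88804. ✓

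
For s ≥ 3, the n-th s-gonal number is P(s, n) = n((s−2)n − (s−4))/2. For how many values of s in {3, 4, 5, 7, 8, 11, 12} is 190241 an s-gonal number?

1

s = 3: P(3, 616) = 190036 and P(3, 617) = 190653; 190241 is not s-gonal.
s = 4: P(4, 436) = 190096 and P(4, 437) = 190969; 190241 is not s-gonal.
s = 5: P(5, 356) = 189926 and P(5, 357) = 190995; 190241 is not s-gonal.
s = 7: P(7, 276) = 190026 and P(7, 277) = 191407; 190241 is not s-gonal.
s = 8: P(8, 252) = 190008 and P(8, 253) = 191521; 190241 is not s-gonal.
s = 11: P(11, 206) = 190241. ✓
s = 12: P(12, 195) = 189345 and P(12, 196) = 191296; 190241 is not s-gonal.
Hits: s ∈ {11} → 1.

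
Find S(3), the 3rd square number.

9

The 3rd square number is n² with n = 3.
3² = 9.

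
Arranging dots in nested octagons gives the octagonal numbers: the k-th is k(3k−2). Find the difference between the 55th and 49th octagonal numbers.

55·(3·55 − 2) = 8965 and 49·(3·49 − 2) = 7105.
Difference: 8965 − 7105 = 1860.

1860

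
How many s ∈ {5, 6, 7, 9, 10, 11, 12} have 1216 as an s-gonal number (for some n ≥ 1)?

s = 5: P(5, 28) = 1162 and P(5, 29) = 1247; 1216 is not s-gonal.
s = 6: P(6, 24) = 1128 and P(6, 25) = 1225; 1216 is not s-gonal.
s = 7: P(7, 22) = 1177 and P(7, 23) = 1288; 1216 is not s-gonal.
s = 9: P(9, 19) = 1216. ✓
s = 10: P(10, 17) = 1105 and P(10, 18) = 1242; 1216 is not s-gonal.
s = 11: P(11, 16) = 1096 and P(11, 17) = 1241; 1216 is not s-gonal.
s = 12: P(12, 16) = 1216. ✓
Hits: s ∈ {9, 12} → 2.

2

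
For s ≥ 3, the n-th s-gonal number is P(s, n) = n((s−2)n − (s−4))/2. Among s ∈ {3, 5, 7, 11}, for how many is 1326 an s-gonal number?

1

s = 3: P(3, 51) = 1326. ✓
s = 5: P(5, 29) = 1247 and P(5, 30) = 1335; 1326 is not s-gonal.
s = 7: P(7, 23) = 1288 and P(7, 24) = 1404; 1326 is not s-gonal.
s = 11: P(11, 17) = 1241 and P(11, 18) = 1395; 1326 is not s-gonal.
Hits: s ∈ {3} → 1.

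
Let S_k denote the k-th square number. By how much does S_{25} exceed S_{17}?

25² = 625 and 17² = 289.
Difference: 625 − 289 = 336.

336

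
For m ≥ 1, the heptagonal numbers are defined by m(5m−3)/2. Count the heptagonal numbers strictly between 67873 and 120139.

54

The n-th heptagonal number is n(5n−3)/2.
Smallest index with value > 67873: n = 166 (giving 68641).
Largest index with value < 120139: n = 219 (giving 119574).
Indices 166 through 219: 54 terms.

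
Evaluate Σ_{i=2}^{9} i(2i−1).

524

Σ i(2i−1) = 2Σi² − Σi over i = 2..9.
Σi = 45 − 1 = 44 and Σi² = 285 − 1 = 284.
2·284 − 1·44 = 524.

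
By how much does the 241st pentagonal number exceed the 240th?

Consecutive pentagonal numbers differ by 3n − 2: here 3·241 − 2 = 721.

721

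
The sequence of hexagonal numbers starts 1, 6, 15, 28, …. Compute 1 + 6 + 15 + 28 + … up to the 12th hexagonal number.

1222

Σ i(2i−1) = 2Σi² − Σi over i = 1..12.
Σi = 78 and Σi² = 650.
2·650 − 1·78 = 1222.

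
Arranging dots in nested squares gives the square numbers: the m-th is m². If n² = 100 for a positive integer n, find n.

We need n² = 100, so n = √100 = 10.

10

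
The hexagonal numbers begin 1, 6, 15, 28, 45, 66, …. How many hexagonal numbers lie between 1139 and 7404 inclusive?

The n-th hexagonal number is n(2n−1).
Smallest index with value ≥ 1139: n = 25 (giving 1225).
Largest index with value ≤ 7404: n = 61 (giving 7381).
Indices 25 through 61: 37 terms.

37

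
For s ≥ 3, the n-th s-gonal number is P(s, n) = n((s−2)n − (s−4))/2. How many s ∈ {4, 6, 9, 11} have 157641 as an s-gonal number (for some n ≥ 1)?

s = 4: P(4, 397) = 157609 and P(4, 398) = 158404; 157641 is not s-gonal.
s = 6: P(6, 281) = 157641. ✓
s = 9: P(9, 212) = 156774 and P(9, 213) = 158259; 157641 is not s-gonal.
s = 11: P(11, 187) = 156706 and P(11, 188) = 158390; 157641 is not s-gonal.
Hits: s ∈ {6} → 1.

1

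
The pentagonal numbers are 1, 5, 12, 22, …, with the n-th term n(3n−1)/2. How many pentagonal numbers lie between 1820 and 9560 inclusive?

46

The n-th pentagonal number is n(3n−1)/2.
Smallest index with value ≥ 1820: n = 35 (giving 1820).
Largest index with value ≤ 9560: n = 80 (giving 9560).
Indices 35 through 80: 46 terms.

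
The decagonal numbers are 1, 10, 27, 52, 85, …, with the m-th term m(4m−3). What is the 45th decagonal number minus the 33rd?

3708

45·(4·45 − 3) = 7965 and 33·(4·33 − 3) = 4257.
Difference: 7965 − 4257 = 3708.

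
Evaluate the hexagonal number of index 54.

The 54th hexagonal number is n(2n−1) with n = 54.
54·(2·54 − 1) = 54·107 = 5778.

5778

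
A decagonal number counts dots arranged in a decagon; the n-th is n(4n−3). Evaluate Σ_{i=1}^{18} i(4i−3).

Σ i(4i−3) = 4Σi² − 3Σi over i = 1..18.
Σi = 171 and Σi² = 2109.
4·2109 − 3·171 = 7923.

7923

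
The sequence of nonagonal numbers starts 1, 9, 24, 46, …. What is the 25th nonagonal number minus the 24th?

Consecutive nonagonal numbers differ by 7n − 6: here 7·25 − 6 = 169.

169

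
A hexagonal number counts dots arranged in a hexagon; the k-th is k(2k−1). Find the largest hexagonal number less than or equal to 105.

Solve n(2n−1) ≤ 105 for integer n.
n = 7 gives 91 ≤ 105, while n = 8 gives 120 > 105; so the answer is 91.

91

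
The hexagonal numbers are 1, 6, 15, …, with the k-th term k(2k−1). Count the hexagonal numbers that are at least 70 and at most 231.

The n-th hexagonal number is n(2n−1).
Smallest index with value ≥ 70: n = 7 (giving 91).
Largest index with value ≤ 231: n = 11 (giving 231).
Indices 7 through 11: 5 terms.

5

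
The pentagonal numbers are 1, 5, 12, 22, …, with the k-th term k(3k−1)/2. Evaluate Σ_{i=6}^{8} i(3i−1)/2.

213

Σ i(3i−1)/2 = (3Σi² − Σi) / 2 over i = 6..8.
Σi = 36 − 15 = 21 and Σi² = 204 − 55 = 149.
(3·149 − 1·21) / 2 = 426/2 = 213.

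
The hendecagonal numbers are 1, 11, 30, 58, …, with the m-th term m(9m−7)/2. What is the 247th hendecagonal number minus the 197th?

99725

247·(9·247 − 7)/2 = 273676 and 197·(9·197 − 7)/2 = 173951.
Difference: 273676 − 173951 = 99725.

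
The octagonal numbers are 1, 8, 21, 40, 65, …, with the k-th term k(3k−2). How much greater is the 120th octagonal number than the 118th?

1424

120·(3·120 − 2) = 42960 and 118·(3·118 − 2) = 41536.
Difference: 42960 − 41536 = 1424.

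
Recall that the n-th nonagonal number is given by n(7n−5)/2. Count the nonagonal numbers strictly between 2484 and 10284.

27

The n-th nonagonal number is n(7n−5)/2.
Smallest index with value > 2484: n = 28 (giving 2674).
Largest index with value < 10284: n = 54 (giving 10071).
Indices 28 through 54: 27 terms.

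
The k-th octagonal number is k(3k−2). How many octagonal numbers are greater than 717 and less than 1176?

5

The n-th octagonal number is n(3n−2).
Smallest index with value > 717: n = 16 (giving 736).
Largest index with value < 1176: n = 20 (giving 1160).
Indices 16 through 20: 5 terms.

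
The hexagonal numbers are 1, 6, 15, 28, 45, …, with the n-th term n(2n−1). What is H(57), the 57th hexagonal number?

6441

The 57th hexagonal number is n(2n−1) with n = 57.
57·(2·57 − 1) = 57·113 = 6441.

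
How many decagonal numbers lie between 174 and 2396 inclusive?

18

The n-th decagonal number is n(4n−3).
Smallest index with value ≥ 174: n = 7 (giving 175).
Largest index with value ≤ 2396: n = 24 (giving 2232).
Indices 7 through 24: 18 terms.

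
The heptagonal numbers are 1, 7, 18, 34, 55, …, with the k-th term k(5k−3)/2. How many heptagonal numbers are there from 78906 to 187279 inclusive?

97

The n-th heptagonal number is n(5n−3)/2.
Smallest index with value ≥ 78906: n = 178 (giving 78943).
Largest index with value ≤ 187279: n = 274 (giving 187279).
Indices 178 through 274: 97 terms.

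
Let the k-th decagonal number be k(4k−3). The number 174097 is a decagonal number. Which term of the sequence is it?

209

Set n(4n−3) = 174097, giving 4n² − 3n − 174097 = 0.
So n = (3 + 1669) / 8 = 1672/8 = 209.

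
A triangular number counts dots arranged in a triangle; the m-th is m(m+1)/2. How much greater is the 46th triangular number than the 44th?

46·47/2 = 1081 and 44·45/2 = 990.
Difference: 1081 − 990 = 91.

91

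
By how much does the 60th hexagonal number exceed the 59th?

237

Consecutive hexagonal numbers differ by 4n − 3: here 4·60 − 3 = 237.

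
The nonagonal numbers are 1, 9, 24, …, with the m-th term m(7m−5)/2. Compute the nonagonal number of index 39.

5226

The 39th nonagonal number is n(7n−5)/2 with n = 39.
39·(7·39 − 5)/2 = 39·268/2 = 39·134 = 5226.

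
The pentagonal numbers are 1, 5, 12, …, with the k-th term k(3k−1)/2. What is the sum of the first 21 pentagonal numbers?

Σ i(3i−1)/2 = (3Σi² − Σi) / 2 over i = 1..21.
Σi = 231 and Σi² = 3311.
(3·3311 − 1·231) / 2 = 9702/2 = 4851.

4851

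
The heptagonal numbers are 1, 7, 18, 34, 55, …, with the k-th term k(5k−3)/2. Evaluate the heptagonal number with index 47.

47·(5·47 − 3)/2 = 47·232/2 = 47·116 = 5452.

5452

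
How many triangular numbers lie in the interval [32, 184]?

The n-th triangular number is n(n+1)/2.
Smallest index with value ≥ 32: n = 8 (giving 36).
Largest index with value ≤ 184: n = 18 (giving 171).
Indices 8 through 18: 11 terms.

11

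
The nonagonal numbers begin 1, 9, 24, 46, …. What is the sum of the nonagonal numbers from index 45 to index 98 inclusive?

1002474

Σ i(7i−5)/2 = (7Σi² − 5Σi) / 2 over i = 45..98.
Σi = 4851 − 990 = 3861 and Σi² = 318549 − 29370 = 289179.
(7·289179 − 5·3861) / 2 = 2004948/2 = 1002474.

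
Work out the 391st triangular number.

76636

The 391st triangular number is n(n+1)/2 with n = 391.
391·392/2 = 153272/2 = 76636.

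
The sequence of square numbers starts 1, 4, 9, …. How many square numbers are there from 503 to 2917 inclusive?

The n-th square number is n².
Smallest index with value ≥ 503: n = 23 (giving 529).
Largest index with value ≤ 2917: n = 54 (giving 2916).
Indices 23 through 54: 32 terms.

32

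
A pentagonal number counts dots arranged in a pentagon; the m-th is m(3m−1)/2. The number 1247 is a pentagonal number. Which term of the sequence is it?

29

Set n(3n−1)/2 = 1247, giving 3n² − n − 2494 = 0.
The discriminant is 1 + 24·1247 = 29929, and √29929 = 173.
So n = (1 + 173) / 6 = 174/6 = 29.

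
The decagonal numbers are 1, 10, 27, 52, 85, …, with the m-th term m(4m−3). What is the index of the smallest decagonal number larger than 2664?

27

Solve n(4n−3) > 2664 for integer n.
The largest n with value ≤ 2664 is 26 (since 2626 ≤ 2664 < 2835), so the first above is n = 27, value 2835.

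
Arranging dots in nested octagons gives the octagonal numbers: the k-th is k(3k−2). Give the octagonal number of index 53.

8321

53·(3·53 − 2) = 53·157 = 8321.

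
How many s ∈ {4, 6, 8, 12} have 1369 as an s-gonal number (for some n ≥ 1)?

s = 4: P(4, 37) = 1369. ✓
s = 6: P(6, 26) = 1326 and P(6, 27) = 1431; 1369 is not s-gonal.
s = 8: P(8, 21) = 1281 and P(8, 22) = 1408; 1369 is not s-gonal.
s = 12: P(12, 16) = 1216 and P(12, 17) = 1377; 1369 is not s-gonal.
Hits: s ∈ {4} → 1.

1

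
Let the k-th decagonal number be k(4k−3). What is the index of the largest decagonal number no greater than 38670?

Solve n(4n−3) ≤ 38670 for integer n.
n = 98 gives 38122 ≤ 38670, while n = 99 gives 38907 > 38670; so the answer is index 98.

98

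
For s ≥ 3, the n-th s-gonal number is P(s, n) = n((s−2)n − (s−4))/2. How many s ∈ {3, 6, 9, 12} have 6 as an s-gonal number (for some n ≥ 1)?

2

s = 3: P(3, 3) = 6. ✓
s = 6: P(6, 2) = 6. ✓
s = 9: P(9, 1) = 1 and P(9, 2) = 9; 6 is not s-gonal.
s = 12: P(12, 1) = 1 and P(12, 2) = 12; 6 is not s-gonal.
Hits: s ∈ {3, 6} → 2.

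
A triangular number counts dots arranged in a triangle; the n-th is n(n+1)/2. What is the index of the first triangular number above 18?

6

Solve n(n+1)/2 > 18 for integer n.
The largest n with value ≤ 18 is 5 (since 15 ≤ 18 < 21), so the first above is n = 6, value 21.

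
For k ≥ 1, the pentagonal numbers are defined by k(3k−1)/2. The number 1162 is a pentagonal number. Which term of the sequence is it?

Set n(3n−1)/2 = 1162, giving 3n² − n − 2324 = 0.
The discriminant is 1 + 24·1162 = 27889, and √27889 = 167.
So n = (1 + 167) / 6 = 168/6 = 28.
Check: 28·(3·28 − 1)/2 = 1162. ✓

28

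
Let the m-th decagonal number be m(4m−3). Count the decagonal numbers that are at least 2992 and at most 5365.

10

The n-th decagonal number is n(4n−3).
Smallest index with value ≥ 2992: n = 28 (giving 3052).
Largest index with value ≤ 5365: n = 37 (giving 5365).
Indices 28 through 37: 10 terms.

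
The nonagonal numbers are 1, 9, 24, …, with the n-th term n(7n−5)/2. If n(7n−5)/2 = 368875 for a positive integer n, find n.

325

Set n(7n−5)/2 = 368875, giving 7n² − 5n − 737750 = 0.
So n = (5 + 4545) / 14 = 4550/14 = 325.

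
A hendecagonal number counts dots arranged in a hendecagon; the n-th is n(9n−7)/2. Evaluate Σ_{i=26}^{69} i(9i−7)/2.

Σ i(9i−7)/2 = (9Σi² − 7Σi) / 2 over i = 26..69.
Σi = 2415 − 325 = 2090 and Σi² = 111895 − 5525 = 106370.
(9·106370 − 7·2090) / 2 = 942700/2 = 471350.

471350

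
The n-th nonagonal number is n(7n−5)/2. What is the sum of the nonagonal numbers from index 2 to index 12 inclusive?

2079

Σ i(7i−5)/2 = (7Σi² − 5Σi) / 2 over i = 2..12.
Σi = 78 − 1 = 77 and Σi² = 650 − 1 = 649.
(7·649 − 5·77) / 2 = 4158/2 = 2079.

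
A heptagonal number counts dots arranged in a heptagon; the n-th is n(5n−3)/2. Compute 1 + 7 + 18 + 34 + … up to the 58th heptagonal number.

164256

Σ i(5i−3)/2 = (5Σi² − 3Σi) / 2 over i = 1..58.
Σi = 1711 and Σi² = 66729.
(5·66729 − 3·1711) / 2 = 328512/2 = 164256.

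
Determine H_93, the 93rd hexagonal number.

The 93rd hexagonal number is n(2n−1) with n = 93.
93·(2·93 − 1) = 93·185 = 17205.

17205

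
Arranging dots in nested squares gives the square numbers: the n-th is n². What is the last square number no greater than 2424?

Solve n² ≤ 2424 for integer n.
n = 49 gives 2401 ≤ 2424, while n = 50 gives 2500 > 2424; so the answer is 2401.

2401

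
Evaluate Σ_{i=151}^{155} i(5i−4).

582215

Σ i(5i−4) = 5Σi² − 4Σi over i = 151..155.
Σi = 12090 − 11325 = 765 and Σi² = 1253330 − 1136275 = 117055.
5·117055 − 4·765 = 582215.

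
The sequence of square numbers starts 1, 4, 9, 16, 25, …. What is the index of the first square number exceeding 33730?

Solve n² > 33730 for integer n.
The largest n with value ≤ 33730 is 183 (since 33489 ≤ 33730 < 33856), so the first above is n = 184, value 33856.

184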